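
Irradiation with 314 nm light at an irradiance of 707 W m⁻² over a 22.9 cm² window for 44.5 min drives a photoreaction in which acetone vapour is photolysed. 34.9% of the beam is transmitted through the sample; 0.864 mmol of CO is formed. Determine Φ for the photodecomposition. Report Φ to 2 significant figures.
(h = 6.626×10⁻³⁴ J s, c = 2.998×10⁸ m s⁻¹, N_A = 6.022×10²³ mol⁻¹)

Product: 0.864 mmol = 8.64×10⁻⁴ mol.
Photon energy at 314 nm: hc/λ = (6.626×10⁻³⁴)(2.998×10⁸)/(314×10⁻⁹) = 6.326×10⁻¹⁹ J.
Energy delivered: (707 W m⁻²)(22.9×10⁻⁴ m²)(2670 s) = 4323 J.
Photons incident: 4323 / 6.326×10⁻¹⁹ = 6.834×10²¹, i.e. 6.834×10²¹/6.022×10²³ = 0.01135 mol.
Fraction absorbed: 1 − 34.9/100 = 0.6510.
Photons absorbed: 0.6510 × 0.01135 = 0.007389 mol.
Φ = 8.64×10⁻⁴ mol / 0.007389 mol photons = 0.12.

Φ = 0.12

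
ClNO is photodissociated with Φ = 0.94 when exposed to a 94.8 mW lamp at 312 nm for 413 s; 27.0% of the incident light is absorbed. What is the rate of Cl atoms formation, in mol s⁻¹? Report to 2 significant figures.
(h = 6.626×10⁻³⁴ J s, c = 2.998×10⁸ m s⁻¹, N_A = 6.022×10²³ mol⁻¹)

Photon energy at 312 nm: hc/λ = (6.626×10⁻³⁴)(2.998×10⁸)/(312×10⁻⁹) = 6.367×10⁻¹⁹ J.
Energy delivered: (94.8 mW)(413 s) = 39.15 J.
Photons incident: 39.15 / 6.367×10⁻¹⁹ = 6.149×10¹⁹, i.e. 6.149×10¹⁹/6.022×10²³ = 1.021×10⁻⁴ mol.
Photons absorbed: 0.270 × 1.021×10⁻⁴ = 2.757×10⁻⁵ mol.
Product formed: 0.94 × 2.757×10⁻⁵ = 2.592×10⁻⁵ mol.
Rate: 2.592×10⁻⁵ / 413 s = 6.3×10⁻⁸ mol s⁻¹.

6.3×10⁻⁸ mol s⁻¹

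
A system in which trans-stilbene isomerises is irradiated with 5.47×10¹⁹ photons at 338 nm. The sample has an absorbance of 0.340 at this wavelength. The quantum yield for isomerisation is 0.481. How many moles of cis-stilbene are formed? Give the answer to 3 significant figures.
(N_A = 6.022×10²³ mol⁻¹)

2.37×10⁻⁵ mol

Moles of photons: 5.47×10¹⁹ / 6.022×10²³ = 9.083×10⁻⁵ mol.
Fraction absorbed: 1 − 10^(−0.340) = 0.5429.
Photons absorbed: 0.5429 × 9.083×10⁻⁵ = 4.931×10⁻⁵ mol.
Product: Φ × n_abs = 0.481 × 4.931×10⁻⁵ = 2.372×10⁻⁵ mol.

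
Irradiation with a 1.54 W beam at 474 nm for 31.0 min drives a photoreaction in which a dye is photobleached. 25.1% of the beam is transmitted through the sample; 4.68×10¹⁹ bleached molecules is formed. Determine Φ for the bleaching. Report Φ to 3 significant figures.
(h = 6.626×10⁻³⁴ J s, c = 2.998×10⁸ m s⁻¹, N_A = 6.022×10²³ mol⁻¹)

Φ = 0.00914

Product: 4.68×10¹⁹ / 6.022×10²³ = 7.772×10⁻⁵ mol.
Photon energy at 474 nm: hc/λ = (6.626×10⁻³⁴)(2.998×10⁸)/(474×10⁻⁹) = 4.191×10⁻¹⁹ J.
Energy delivered: (1.54 W)(1860 s) = 2864 J.
Photons incident: 2864 / 4.191×10⁻¹⁹ = 6.834×10²¹, i.e. 6.834×10²¹/6.022×10²³ = 0.01135 mol.
Fraction absorbed: 1 − 25.1/100 = 0.7490.
Photons absorbed: 0.7490 × 0.01135 = 0.008501 mol.
Φ = 7.772×10⁻⁵ mol / 0.008501 mol photons = 0.00914.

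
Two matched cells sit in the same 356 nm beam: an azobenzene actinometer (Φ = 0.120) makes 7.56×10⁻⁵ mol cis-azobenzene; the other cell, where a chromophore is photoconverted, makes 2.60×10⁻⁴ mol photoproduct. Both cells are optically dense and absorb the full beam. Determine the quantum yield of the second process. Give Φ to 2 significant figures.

Φ = 0.41

Photons absorbed by the actinometer: 7.56×10⁻⁵ / 0.120 = 6.300×10⁻⁴ mol.
Φ(unknown) = 2.60×10⁻⁴ / 6.300×10⁻⁴ = 0.41.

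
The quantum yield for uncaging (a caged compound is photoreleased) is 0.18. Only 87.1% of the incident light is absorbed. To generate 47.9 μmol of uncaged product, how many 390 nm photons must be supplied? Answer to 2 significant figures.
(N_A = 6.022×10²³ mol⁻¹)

1.8×10²⁰ photons

Product: 47.9 μmol = 4.79×10⁻⁵ mol.
Photons that must be absorbed: 4.79×10⁻⁵ / 0.18 = 2.661×10⁻⁴ mol.
Incident photons needed: 2.661×10⁻⁴ / 0.871 = 3.055×10⁻⁴ mol.
Photon count: 3.055×10⁻⁴ × 6.022×10²³ = 1.8×10²⁰.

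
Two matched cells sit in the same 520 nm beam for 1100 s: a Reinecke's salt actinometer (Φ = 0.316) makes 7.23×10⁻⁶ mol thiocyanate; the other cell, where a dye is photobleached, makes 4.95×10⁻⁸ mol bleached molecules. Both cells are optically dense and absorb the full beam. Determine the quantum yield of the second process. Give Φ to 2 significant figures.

Photons absorbed by the actinometer: 7.23×10⁻⁶ / 0.316 = 2.288×10⁻⁵ mol.
Φ(unknown) = 4.95×10⁻⁸ / 2.288×10⁻⁵ = 0.0022.

Φ = 0.0022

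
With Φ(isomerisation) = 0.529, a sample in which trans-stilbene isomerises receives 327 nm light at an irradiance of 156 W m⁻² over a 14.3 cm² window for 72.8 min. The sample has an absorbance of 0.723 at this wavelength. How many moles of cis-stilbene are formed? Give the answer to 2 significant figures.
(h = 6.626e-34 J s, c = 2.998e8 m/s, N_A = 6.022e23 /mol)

0.0011 mol

Photon energy at 327 nm: hc/λ = (6.626e-34)(2.998e8)/(327e-9) = 6.075e-19 J.
Energy delivered: (156 W m⁻²)(14.3e-4 m²)(4368 s) = 974.4 J.
Photons incident: 974.4 / 6.075e-19 = 1.604e21, i.e. 1.604e21/6.022e23 = 0.002664 mol.
Fraction absorbed: 1 − 10^(−0.723) = 0.8108.
Photons absorbed: 0.8108 × 0.002664 = 0.002160 mol.
Product: Φ × n_abs = 0.529 × 0.002160 = 0.001143 mol.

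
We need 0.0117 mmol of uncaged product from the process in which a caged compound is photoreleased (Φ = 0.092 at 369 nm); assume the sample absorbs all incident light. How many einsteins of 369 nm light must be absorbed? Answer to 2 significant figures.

1.3e-4 einstein

Product: 0.0117 mmol = 1.17e-5 mol.
Photons that must be absorbed: 1.17e-5 / 0.092 = 1.272e-4 mol.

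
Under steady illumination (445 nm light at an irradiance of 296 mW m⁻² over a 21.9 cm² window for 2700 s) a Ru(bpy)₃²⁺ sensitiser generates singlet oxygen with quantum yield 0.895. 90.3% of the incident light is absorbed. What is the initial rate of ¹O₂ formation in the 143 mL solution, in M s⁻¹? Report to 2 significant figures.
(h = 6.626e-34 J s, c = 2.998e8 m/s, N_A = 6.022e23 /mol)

1.4e-8 M s⁻¹

Photon energy at 445 nm: hc/λ = (6.626e-34)(2.998e8)/(445e-9) = 4.464e-19 J.
Energy delivered: (296 mW m⁻²)(21.9e-4 m²)(2700 s) = 1.750 J.
Photons incident: 1.750 / 4.464e-19 = 3.920e18, i.e. 3.920e18/6.022e23 = 6.509e-6 mol.
Photons absorbed: 0.903 × 6.509e-6 = 5.878e-6 mol.
Product formed: 0.895 × 5.878e-6 = 5.261e-6 mol.
Rate: 5.261e-6 mol / (2700 s × 0.143 L) = 1.4e-8 M s⁻¹.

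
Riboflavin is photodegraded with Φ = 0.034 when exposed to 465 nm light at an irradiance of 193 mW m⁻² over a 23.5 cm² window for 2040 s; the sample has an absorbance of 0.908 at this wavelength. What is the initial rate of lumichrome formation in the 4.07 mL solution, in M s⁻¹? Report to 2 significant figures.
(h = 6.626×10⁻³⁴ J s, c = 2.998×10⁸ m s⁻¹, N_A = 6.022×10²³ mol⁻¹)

Photon energy at 465 nm: hc/λ = (6.626×10⁻³⁴)(2.998×10⁸)/(465×10⁻⁹) = 4.272×10⁻¹⁹ J.
Energy delivered: (193 mW m⁻²)(23.5×10⁻⁴ m²)(2040 s) = 0.9252 J.
Photons incident: 0.9252 / 4.272×10⁻¹⁹ = 2.166×10¹⁸, i.e. 2.166×10¹⁸/6.022×10²³ = 3.597×10⁻⁶ mol.
Fraction absorbed: 1 − 10^(−0.908) = 0.8764.
Photons absorbed: 0.8764 × 3.597×10⁻⁶ = 3.152×10⁻⁶ mol.
Product formed: 0.034 × 3.152×10⁻⁶ = 1.072×10⁻⁷ mol.
Rate: 1.072×10⁻⁷ mol / (2040 s × 0.00407 L) = 1.3×10⁻⁸ M s⁻¹.

1.3×10⁻⁸ M s⁻¹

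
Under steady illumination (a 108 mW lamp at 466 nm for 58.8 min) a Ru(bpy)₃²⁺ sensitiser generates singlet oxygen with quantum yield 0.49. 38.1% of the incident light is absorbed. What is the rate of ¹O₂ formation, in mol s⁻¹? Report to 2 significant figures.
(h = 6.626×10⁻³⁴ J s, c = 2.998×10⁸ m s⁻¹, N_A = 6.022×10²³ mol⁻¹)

Photon energy at 466 nm: hc/λ = (6.626×10⁻³⁴)(2.998×10⁸)/(466×10⁻⁹) = 4.263×10⁻¹⁹ J.
Energy delivered: (108 mW)(3528 s) = 381.0 J.
Photons incident: 381.0 / 4.263×10⁻¹⁹ = 8.937×10²⁰, i.e. 8.937×10²⁰/6.022×10²³ = 0.001484 mol.
Photons absorbed: 0.381 × 0.001484 = 5.654×10⁻⁴ mol.
Product formed: 0.49 × 5.654×10⁻⁴ = 2.770×10⁻⁴ mol.
Rate: 2.770×10⁻⁴ / 3528 s = 7.9×10⁻⁸ mol s⁻¹.

7.9×10⁻⁸ mol s⁻¹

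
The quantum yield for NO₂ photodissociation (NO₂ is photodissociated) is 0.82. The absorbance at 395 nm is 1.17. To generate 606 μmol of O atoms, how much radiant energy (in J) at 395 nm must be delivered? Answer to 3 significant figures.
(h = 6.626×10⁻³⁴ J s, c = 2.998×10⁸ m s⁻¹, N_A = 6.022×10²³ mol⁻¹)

Product: 606 μmol = 6.06×10⁻⁴ mol.
Photons that must be absorbed: 6.06×10⁻⁴ / 0.82 = 7.390×10⁻⁴ mol.
Fraction absorbed: 1 − 10^(−1.17) = 0.9324.
Incident photons needed: 7.390×10⁻⁴ / 0.9324 = 7.926×10⁻⁴ mol.
Photon energy: hc/λ = 5.029×10⁻¹⁹ J; per mole, 3.028×10⁵ J mol⁻¹.
Energy required: 7.926×10⁻⁴ × 3.028×10⁵ = 240 J.

240 J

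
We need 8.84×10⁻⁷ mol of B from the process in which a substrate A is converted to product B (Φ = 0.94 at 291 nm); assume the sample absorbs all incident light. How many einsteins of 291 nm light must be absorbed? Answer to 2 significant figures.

Photons that must be absorbed: 8.84×10⁻⁷ / 0.94 = 9.404×10⁻⁷ mol.

9.4×10⁻⁷ einstein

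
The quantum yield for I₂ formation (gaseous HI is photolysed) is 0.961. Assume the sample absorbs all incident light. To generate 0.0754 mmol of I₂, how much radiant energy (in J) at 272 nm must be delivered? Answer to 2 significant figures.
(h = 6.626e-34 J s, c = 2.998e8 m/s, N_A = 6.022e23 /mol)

Product: 0.0754 mmol = 7.54e-5 mol.
Photons that must be absorbed: 7.54e-5 / 0.961 = 7.846e-5 mol.
Photon energy: hc/λ = 7.303e-19 J; per mole, 4.398e5 J mol⁻¹.
Energy required: 7.846e-5 × 4.398e5 = 35 J.

35 J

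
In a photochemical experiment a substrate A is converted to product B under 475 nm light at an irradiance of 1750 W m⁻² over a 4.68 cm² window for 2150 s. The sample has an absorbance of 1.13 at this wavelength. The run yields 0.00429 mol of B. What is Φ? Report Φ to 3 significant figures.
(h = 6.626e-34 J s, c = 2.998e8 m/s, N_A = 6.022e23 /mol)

Photon energy at 475 nm: hc/λ = (6.626e-34)(2.998e8)/(475e-9) = 4.182e-19 J.
Energy delivered: (1750 W m⁻²)(4.68e-4 m²)(2150 s) = 1761 J.
Photons incident: 1761 / 4.182e-19 = 4.211e21, i.e. 4.211e21/6.022e23 = 0.006993 mol.
Fraction absorbed: 1 − 10^(−1.13) = 0.9259.
Photons absorbed: 0.9259 × 0.006993 = 0.006475 mol.
Φ = 0.00429 mol / 0.006475 mol photons = 0.663.

Φ = 0.663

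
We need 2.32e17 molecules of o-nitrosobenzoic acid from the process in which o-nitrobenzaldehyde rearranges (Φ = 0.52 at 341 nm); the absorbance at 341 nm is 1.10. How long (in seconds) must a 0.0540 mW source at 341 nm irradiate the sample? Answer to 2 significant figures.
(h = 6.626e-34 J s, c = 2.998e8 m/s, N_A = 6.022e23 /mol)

t ≈ 5200 s

Product: 2.32e17 / 6.022e23 = 3.853e-7 mol.
Photons that must be absorbed: 3.853e-7 / 0.52 = 7.410e-7 mol.
Fraction absorbed: 1 − 10^(−1.10) = 0.9206.
Incident photons needed: 7.410e-7 / 0.9206 = 8.049e-7 mol.
Photon energy: hc/λ = 5.825e-19 J; per mole, 3.508e5 J mol⁻¹.
Energy required: 8.049e-7 × 3.508e5 = 0.2824 J.
Time: 0.2824 J / 5.4e-05 W = 5200 s.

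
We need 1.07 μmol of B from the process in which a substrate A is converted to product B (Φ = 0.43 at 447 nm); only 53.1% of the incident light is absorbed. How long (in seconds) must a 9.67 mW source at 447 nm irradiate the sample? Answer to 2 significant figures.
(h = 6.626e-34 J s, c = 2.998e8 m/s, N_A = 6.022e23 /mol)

Product: 1.07 μmol = 1.07e-6 mol.
Photons that must be absorbed: 1.07e-6 / 0.43 = 2.488e-6 mol.
Incident photons needed: 2.488e-6 / 0.531 = 4.685e-6 mol.
Photon energy: hc/λ = 4.444e-19 J; per mole, 2.676e5 J mol⁻¹.
Energy required: 4.685e-6 × 2.676e5 = 1.254 J.
Time: 1.254 J / 0.00967 W = 130 s.

t ≈ 130 s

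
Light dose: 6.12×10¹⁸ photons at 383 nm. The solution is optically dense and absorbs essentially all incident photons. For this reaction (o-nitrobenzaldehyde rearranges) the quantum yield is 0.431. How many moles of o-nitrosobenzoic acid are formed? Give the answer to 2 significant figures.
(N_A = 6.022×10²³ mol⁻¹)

Moles of photons: 6.12×10¹⁸ / 6.022×10²³ = 1.016×10⁻⁵ mol.
Product: Φ × n_abs = 0.431 × 1.016×10⁻⁵ = 4.379×10⁻⁶ mol.

4.4×10⁻⁶ mol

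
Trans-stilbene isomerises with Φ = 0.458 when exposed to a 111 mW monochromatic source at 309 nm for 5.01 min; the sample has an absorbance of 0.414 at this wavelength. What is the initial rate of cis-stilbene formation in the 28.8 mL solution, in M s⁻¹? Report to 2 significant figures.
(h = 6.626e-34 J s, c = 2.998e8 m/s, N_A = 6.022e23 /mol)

2.8e-6 M s⁻¹

Photon energy at 309 nm: hc/λ = (6.626e-34)(2.998e8)/(309e-9) = 6.429e-19 J.
Energy delivered: (111 mW)(300.6 s) = 33.37 J.
Photons incident: 33.37 / 6.429e-19 = 5.191e19, i.e. 5.191e19/6.022e23 = 8.620e-5 mol.
Fraction absorbed: 1 − 10^(−0.414) = 0.6145.
Photons absorbed: 0.6145 × 8.620e-5 = 5.297e-5 mol.
Product formed: 0.458 × 5.297e-5 = 2.426e-5 mol.
Rate: 2.426e-5 mol / (300.6 s × 0.0288 L) = 2.8e-6 M s⁻¹.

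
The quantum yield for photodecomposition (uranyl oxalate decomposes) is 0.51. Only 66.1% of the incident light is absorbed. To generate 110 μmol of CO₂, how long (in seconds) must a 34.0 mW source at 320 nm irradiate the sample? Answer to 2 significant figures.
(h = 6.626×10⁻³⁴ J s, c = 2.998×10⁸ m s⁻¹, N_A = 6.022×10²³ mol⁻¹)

t ≈ 3600 s

Product: 110 μmol = 1.10×10⁻⁴ mol.
Photons that must be absorbed: 1.10×10⁻⁴ / 0.51 = 2.157×10⁻⁴ mol.
Incident photons needed: 2.157×10⁻⁴ / 0.661 = 3.263×10⁻⁴ mol.
Photon energy: hc/λ = 6.208×10⁻¹⁹ J; per mole, 3.738×10⁵ J mol⁻¹.
Energy required: 3.263×10⁻⁴ × 3.738×10⁵ = 122.0 J.
Time: 122.0 J / 0.034 W = 3600 s.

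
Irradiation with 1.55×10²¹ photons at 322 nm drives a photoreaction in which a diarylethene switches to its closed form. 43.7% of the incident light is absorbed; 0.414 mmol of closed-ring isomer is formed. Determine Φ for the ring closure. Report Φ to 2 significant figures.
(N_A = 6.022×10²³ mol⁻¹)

Product: 0.414 mmol = 4.14×10⁻⁴ mol.
Moles of photons: 1.55×10²¹ / 6.022×10²³ = 0.002574 mol.
Photons absorbed: 0.437 × 0.002574 = 0.001125 mol.
Φ = 4.14×10⁻⁴ mol / 0.001125 mol photons = 0.37.

Φ = 0.37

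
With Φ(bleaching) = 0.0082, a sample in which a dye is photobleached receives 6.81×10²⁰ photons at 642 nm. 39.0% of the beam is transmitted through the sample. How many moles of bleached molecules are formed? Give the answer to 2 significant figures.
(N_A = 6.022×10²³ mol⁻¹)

Moles of photons: 6.81×10²⁰ / 6.022×10²³ = 0.001131 mol.
Fraction absorbed: 1 − 39.0/100 = 0.6100.
Photons absorbed: 0.6100 × 0.001131 = 6.899×10⁻⁴ mol.
Product: Φ × n_abs = 0.0082 × 6.899×10⁻⁴ = 5.657×10⁻⁶ mol.

5.7×10⁻⁶ mol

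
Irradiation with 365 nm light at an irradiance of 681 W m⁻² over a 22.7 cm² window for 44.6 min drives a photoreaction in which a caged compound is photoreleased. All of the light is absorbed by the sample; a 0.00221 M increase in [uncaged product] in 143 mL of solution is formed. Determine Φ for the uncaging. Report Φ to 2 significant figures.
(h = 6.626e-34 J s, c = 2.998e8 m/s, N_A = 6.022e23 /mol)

Φ = 0.025

Product: (0.00221 M)(0.143 L) = 3.160e-4 mol.
Photon energy at 365 nm: hc/λ = (6.626e-34)(2.998e8)/(365e-9) = 5.442e-19 J.
Energy delivered: (681 W m⁻²)(22.7e-4 m²)(2676 s) = 4137 J.
Photons incident: 4137 / 5.442e-19 = 7.602e21, i.e. 7.602e21/6.022e23 = 0.01262 mol.
Φ = 3.160e-4 mol / 0.01262 mol photons = 0.025.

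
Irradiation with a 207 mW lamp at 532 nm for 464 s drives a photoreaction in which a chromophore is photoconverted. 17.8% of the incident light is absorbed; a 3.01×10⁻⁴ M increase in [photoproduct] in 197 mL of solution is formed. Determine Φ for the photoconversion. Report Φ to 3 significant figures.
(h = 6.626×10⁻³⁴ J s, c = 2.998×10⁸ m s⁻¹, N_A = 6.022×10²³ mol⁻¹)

Product: (3.01×10⁻⁴ M)(0.197 L) = 5.930×10⁻⁵ mol.
Photon energy at 532 nm: hc/λ = (6.626×10⁻³⁴)(2.998×10⁸)/(532×10⁻⁹) = 3.734×10⁻¹⁹ J.
Energy delivered: (207 mW)(464 s) = 96.05 J.
Photons incident: 96.05 / 3.734×10⁻¹⁹ = 2.572×10²⁰, i.e. 2.572×10²⁰/6.022×10²³ = 4.271×10⁻⁴ mol.
Photons absorbed: 0.178 × 4.271×10⁻⁴ = 7.602×10⁻⁵ mol.
Φ = 5.930×10⁻⁵ mol / 7.602×10⁻⁵ mol photons = 0.780.

Φ = 0.780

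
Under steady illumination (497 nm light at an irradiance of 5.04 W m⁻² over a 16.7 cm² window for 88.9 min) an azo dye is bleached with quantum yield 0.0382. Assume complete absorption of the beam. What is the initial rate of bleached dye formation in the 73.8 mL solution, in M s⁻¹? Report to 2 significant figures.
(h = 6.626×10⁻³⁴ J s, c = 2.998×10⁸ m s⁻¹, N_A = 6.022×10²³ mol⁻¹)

Photon energy at 497 nm: hc/λ = (6.626×10⁻³⁴)(2.998×10⁸)/(497×10⁻⁹) = 3.997×10⁻¹⁹ J.
Energy delivered: (5.04 W m⁻²)(16.7×10⁻⁴ m²)(5334 s) = 44.90 J.
Photons incident: 44.90 / 3.997×10⁻¹⁹ = 1.123×10²⁰, i.e. 1.123×10²⁰/6.022×10²³ = 1.865×10⁻⁴ mol.
Product formed: 0.0382 × 1.865×10⁻⁴ = 7.124×10⁻⁶ mol.
Rate: 7.124×10⁻⁶ mol / (5334 s × 0.0738 L) = 1.8×10⁻⁸ M s⁻¹.

1.8×10⁻⁸ M s⁻¹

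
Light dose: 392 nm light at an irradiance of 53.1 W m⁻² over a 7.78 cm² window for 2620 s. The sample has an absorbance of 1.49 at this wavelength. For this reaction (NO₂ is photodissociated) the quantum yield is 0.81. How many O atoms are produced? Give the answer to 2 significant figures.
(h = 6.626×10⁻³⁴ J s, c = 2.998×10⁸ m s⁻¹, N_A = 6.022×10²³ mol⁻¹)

Photon energy at 392 nm: hc/λ = (6.626×10⁻³⁴)(2.998×10⁸)/(392×10⁻⁹) = 5.068×10⁻¹⁹ J.
Energy delivered: (53.1 W m⁻²)(7.78×10⁻⁴ m²)(2620 s) = 108.2 J.
Photons incident: 108.2 / 5.068×10⁻¹⁹ = 2.135×10²⁰, i.e. 2.135×10²⁰/6.022×10²³ = 3.545×10⁻⁴ mol.
Fraction absorbed: 1 − 10^(−1.49) = 0.9676.
Photons absorbed: 0.9676 × 3.545×10⁻⁴ = 3.430×10⁻⁴ mol.
Product: Φ × n_abs = 0.81 × 3.430×10⁻⁴ = 2.778×10⁻⁴ mol.
As a count: 2.778×10⁻⁴ × 6.022×10²³ = 1.7×10²⁰.

1.7×10²⁰ atoms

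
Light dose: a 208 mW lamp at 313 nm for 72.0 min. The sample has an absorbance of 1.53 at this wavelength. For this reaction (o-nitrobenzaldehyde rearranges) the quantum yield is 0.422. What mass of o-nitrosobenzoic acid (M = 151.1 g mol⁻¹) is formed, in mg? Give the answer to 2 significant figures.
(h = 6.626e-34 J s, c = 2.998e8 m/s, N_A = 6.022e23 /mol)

Photon energy at 313 nm: hc/λ = (6.626e-34)(2.998e8)/(313e-9) = 6.347e-19 J.
Energy delivered: (208 mW)(4320 s) = 898.6 J.
Photons incident: 898.6 / 6.347e-19 = 1.416e21, i.e. 1.416e21/6.022e23 = 0.002351 mol.
Fraction absorbed: 1 − 10^(−1.53) = 0.9705.
Photons absorbed: 0.9705 × 0.002351 = 0.002282 mol.
Product: Φ × n_abs = 0.422 × 0.002282 = 9.630e-4 mol.
Mass: 9.630e-4 × 151.1 = 0.1455 g = 150 mg.

150 mg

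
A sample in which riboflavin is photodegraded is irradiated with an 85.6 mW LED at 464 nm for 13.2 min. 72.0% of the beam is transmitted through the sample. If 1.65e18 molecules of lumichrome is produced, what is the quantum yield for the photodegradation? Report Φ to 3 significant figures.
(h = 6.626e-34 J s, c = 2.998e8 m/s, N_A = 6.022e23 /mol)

Product: 1.65e18 / 6.022e23 = 2.740e-6 mol.
Photon energy at 464 nm: hc/λ = (6.626e-34)(2.998e8)/(464e-9) = 4.281e-19 J.
Energy delivered: (85.6 mW)(792 s) = 67.80 J.
Photons incident: 67.80 / 4.281e-19 = 1.584e20, i.e. 1.584e20/6.022e23 = 2.630e-4 mol.
Fraction absorbed: 1 − 72.0/100 = 0.2800.
Photons absorbed: 0.2800 × 2.630e-4 = 7.364e-5 mol.
Φ = 2.740e-6 mol / 7.364e-5 mol photons = 0.0372.

Φ = 0.0372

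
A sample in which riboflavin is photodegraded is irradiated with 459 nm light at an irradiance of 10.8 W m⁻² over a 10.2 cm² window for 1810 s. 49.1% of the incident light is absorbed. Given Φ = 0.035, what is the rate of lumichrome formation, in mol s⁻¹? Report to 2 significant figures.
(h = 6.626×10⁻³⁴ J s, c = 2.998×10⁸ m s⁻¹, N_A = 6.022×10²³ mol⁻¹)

7.3×10⁻¹⁰ mol s⁻¹

Photon energy at 459 nm: hc/λ = (6.626×10⁻³⁴)(2.998×10⁸)/(459×10⁻⁹) = 4.328×10⁻¹⁹ J.
Energy delivered: (10.8 W m⁻²)(10.2×10⁻⁴ m²)(1810 s) = 19.94 J.
Photons incident: 19.94 / 4.328×10⁻¹⁹ = 4.607×10¹⁹, i.e. 4.607×10¹⁹/6.022×10²³ = 7.650×10⁻⁵ mol.
Photons absorbed: 0.491 × 7.650×10⁻⁵ = 3.756×10⁻⁵ mol.
Product formed: 0.035 × 3.756×10⁻⁵ = 1.315×10⁻⁶ mol.
Rate: 1.315×10⁻⁶ / 1810 s = 7.3×10⁻¹⁰ mol s⁻¹.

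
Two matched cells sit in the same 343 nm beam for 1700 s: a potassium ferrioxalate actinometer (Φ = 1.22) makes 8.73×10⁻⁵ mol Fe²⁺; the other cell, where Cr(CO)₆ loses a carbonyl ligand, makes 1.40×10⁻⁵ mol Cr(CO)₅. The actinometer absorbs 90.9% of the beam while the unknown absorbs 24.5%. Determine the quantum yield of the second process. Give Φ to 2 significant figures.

Photons absorbed by the actinometer: 8.73×10⁻⁵ / 1.22 = 7.156×10⁻⁵ mol.
Incident flux: 7.156×10⁻⁵ / 0.909 = 7.872×10⁻⁵ einstein.
Absorbed by unknown: 0.245 × 7.872×10⁻⁵ = 1.929×10⁻⁵ mol.
Φ(unknown) = 1.40×10⁻⁵ / 1.929×10⁻⁵ = 0.73.

Φ = 0.73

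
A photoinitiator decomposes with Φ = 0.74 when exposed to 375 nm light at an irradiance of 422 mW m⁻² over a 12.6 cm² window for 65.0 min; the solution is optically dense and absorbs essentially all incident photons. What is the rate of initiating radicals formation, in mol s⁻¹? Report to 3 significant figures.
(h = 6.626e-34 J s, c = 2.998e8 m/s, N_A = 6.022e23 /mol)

1.23e-9 mol s⁻¹

Photon energy at 375 nm: hc/λ = (6.626e-34)(2.998e8)/(375e-9) = 5.297e-19 J.
Energy delivered: (422 mW m⁻²)(12.6e-4 m²)(3900 s) = 2.074 J.
Photons incident: 2.074 / 5.297e-19 = 3.915e18, i.e. 3.915e18/6.022e23 = 6.501e-6 mol.
Product formed: 0.74 × 6.501e-6 = 4.811e-6 mol.
Rate: 4.811e-6 / 3900 s = 1.23e-9 mol s⁻¹.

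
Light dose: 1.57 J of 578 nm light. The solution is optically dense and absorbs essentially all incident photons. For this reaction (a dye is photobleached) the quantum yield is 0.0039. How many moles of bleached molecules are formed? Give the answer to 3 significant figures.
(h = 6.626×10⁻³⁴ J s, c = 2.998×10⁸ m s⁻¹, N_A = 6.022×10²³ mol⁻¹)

2.96×10⁻⁸ mol

Photon energy at 578 nm: hc/λ = (6.626×10⁻³⁴)(2.998×10⁸)/(578×10⁻⁹) = 3.437×10⁻¹⁹ J.
Photons incident: 1.57 / 3.437×10⁻¹⁹ = 4.568×10¹⁸, i.e. 4.568×10¹⁸/6.022×10²³ = 7.586×10⁻⁶ mol.
Product: Φ × n_abs = 0.0039 × 7.586×10⁻⁶ = 2.959×10⁻⁸ mol.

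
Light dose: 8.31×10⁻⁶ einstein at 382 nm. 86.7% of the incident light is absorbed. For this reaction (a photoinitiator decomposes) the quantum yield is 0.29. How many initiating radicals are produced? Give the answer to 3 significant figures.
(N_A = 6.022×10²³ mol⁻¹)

Photons absorbed: 0.867 × 8.31×10⁻⁶ = 7.205×10⁻⁶ mol.
Product: Φ × n_abs = 0.29 × 7.205×10⁻⁶ = 2.089×10⁻⁶ mol.
As a count: 2.089×10⁻⁶ × 6.022×10²³ = 1.26×10¹⁸.

1.26×10¹⁸ initiating radicals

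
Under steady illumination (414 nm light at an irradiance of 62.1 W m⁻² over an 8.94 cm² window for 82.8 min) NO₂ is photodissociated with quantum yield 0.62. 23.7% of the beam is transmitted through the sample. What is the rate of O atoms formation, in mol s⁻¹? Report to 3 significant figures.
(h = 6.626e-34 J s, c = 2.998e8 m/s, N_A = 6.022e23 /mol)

Photon energy at 414 nm: hc/λ = (6.626e-34)(2.998e8)/(414e-9) = 4.798e-19 J.
Energy delivered: (62.1 W m⁻²)(8.94e-4 m²)(4968 s) = 275.8 J.
Photons incident: 275.8 / 4.798e-19 = 5.748e20, i.e. 5.748e20/6.022e23 = 9.545e-4 mol.
Fraction absorbed: 1 − 23.7/100 = 0.7630.
Photons absorbed: 0.7630 × 9.545e-4 = 7.283e-4 mol.
Product formed: 0.62 × 7.283e-4 = 4.515e-4 mol.
Rate: 4.515e-4 / 4968 s = 9.09e-8 mol s⁻¹.

9.09e-8 mol s⁻¹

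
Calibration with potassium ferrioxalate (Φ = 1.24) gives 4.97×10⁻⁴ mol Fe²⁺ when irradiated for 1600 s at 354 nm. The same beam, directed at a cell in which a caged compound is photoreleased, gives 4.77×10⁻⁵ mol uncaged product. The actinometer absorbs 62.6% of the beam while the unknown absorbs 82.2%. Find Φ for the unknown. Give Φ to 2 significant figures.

Photons absorbed by the actinometer: 4.97×10⁻⁴ / 1.24 = 4.008×10⁻⁴ mol.
Incident flux: 4.008×10⁻⁴ / 0.626 = 6.403×10⁻⁴ einstein.
Absorbed by unknown: 0.822 × 6.403×10⁻⁴ = 5.263×10⁻⁴ mol.
Φ(unknown) = 4.77×10⁻⁵ / 5.263×10⁻⁴ = 0.091.

Φ = 0.091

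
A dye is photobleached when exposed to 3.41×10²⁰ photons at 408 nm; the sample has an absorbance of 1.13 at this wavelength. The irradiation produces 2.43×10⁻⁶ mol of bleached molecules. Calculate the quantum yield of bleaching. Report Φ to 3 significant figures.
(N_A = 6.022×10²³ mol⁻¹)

Moles of photons: 3.41×10²⁰ / 6.022×10²³ = 5.663×10⁻⁴ mol.
Fraction absorbed: 1 − 10^(−1.13) = 0.9259.
Photons absorbed: 0.9259 × 5.663×10⁻⁴ = 5.243×10⁻⁴ mol.
Φ = 2.43×10⁻⁶ mol / 5.243×10⁻⁴ mol photons = 0.00463.

Φ = 0.00463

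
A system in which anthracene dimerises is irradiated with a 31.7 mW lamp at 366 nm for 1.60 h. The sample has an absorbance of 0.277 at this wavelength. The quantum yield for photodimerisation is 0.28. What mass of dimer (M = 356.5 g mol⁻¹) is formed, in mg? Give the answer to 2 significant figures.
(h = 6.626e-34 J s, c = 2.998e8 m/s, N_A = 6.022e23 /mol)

Photon energy at 366 nm: hc/λ = (6.626e-34)(2.998e8)/(366e-9) = 5.428e-19 J.
Energy delivered: (31.7 mW)(5760 s) = 182.6 J.
Photons incident: 182.6 / 5.428e-19 = 3.364e20, i.e. 3.364e20/6.022e23 = 5.586e-4 mol.
Fraction absorbed: 1 − 10^(−0.277) = 0.4716.
Photons absorbed: 0.4716 × 5.586e-4 = 2.634e-4 mol.
Product: Φ × n_abs = 0.28 × 2.634e-4 = 7.375e-5 mol.
Mass: 7.375e-5 × 356.5 = 0.02629 g = 26 mg.

26 mg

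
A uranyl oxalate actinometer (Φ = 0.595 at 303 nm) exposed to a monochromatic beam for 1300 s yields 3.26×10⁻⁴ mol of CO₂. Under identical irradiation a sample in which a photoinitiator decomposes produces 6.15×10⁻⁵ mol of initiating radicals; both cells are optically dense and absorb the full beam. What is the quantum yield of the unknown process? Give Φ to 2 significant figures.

Photons absorbed by the actinometer: 3.26×10⁻⁴ / 0.595 = 5.479×10⁻⁴ mol.
Φ(unknown) = 6.15×10⁻⁵ / 5.479×10⁻⁴ = 0.11.

Φ = 0.11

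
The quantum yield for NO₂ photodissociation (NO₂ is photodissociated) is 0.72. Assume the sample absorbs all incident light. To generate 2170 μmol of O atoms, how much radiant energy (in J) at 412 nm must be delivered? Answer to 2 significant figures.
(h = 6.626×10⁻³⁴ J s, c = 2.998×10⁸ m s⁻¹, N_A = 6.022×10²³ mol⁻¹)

880 J

Product: 2170 μmol = 0.00217 mol.
Photons that must be absorbed: 0.00217 / 0.72 = 0.003014 mol.
Photon energy: hc/λ = 4.822×10⁻¹⁹ J; per mole, 2.904×10⁵ J mol⁻¹.
Energy required: 0.003014 × 2.904×10⁵ = 880 J.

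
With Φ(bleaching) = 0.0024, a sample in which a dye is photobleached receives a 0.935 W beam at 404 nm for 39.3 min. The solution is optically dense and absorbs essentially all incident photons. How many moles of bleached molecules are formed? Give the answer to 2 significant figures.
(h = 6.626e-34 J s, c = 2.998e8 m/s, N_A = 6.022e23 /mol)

Photon energy at 404 nm: hc/λ = (6.626e-34)(2.998e8)/(404e-9) = 4.917e-19 J.
Energy delivered: (0.935 W)(2358 s) = 2205 J.
Photons incident: 2205 / 4.917e-19 = 4.484e21, i.e. 4.484e21/6.022e23 = 0.007446 mol.
Product: Φ × n_abs = 0.0024 × 0.007446 = 1.787e-5 mol.

1.8e-5 mol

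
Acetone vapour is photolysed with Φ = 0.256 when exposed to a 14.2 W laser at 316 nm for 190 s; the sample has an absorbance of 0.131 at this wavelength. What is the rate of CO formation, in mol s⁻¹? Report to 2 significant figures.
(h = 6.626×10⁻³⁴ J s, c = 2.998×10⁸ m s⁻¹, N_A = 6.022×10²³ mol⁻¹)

Photon energy at 316 nm: hc/λ = (6.626×10⁻³⁴)(2.998×10⁸)/(316×10⁻⁹) = 6.286×10⁻¹⁹ J.
Energy delivered: (14.2 W)(190 s) = 2698 J.
Photons incident: 2698 / 6.286×10⁻¹⁹ = 4.292×10²¹, i.e. 4.292×10²¹/6.022×10²³ = 0.007127 mol.
Fraction absorbed: 1 − 10^(−0.131) = 0.2604.
Photons absorbed: 0.2604 × 0.007127 = 0.001856 mol.
Product formed: 0.256 × 0.001856 = 4.751×10⁻⁴ mol.
Rate: 4.751×10⁻⁴ / 190 s = 2.5×10⁻⁶ mol s⁻¹.

2.5×10⁻⁶ mol s⁻¹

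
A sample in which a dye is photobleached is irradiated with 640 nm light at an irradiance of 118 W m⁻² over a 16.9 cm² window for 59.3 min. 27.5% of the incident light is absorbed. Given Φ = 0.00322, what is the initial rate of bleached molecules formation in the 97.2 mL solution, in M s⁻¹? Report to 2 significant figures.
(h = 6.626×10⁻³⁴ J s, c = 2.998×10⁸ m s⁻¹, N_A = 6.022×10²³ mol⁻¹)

9.7×10⁻⁹ M s⁻¹

Photon energy at 640 nm: hc/λ = (6.626×10⁻³⁴)(2.998×10⁸)/(640×10⁻⁹) = 3.104×10⁻¹⁹ J.
Energy delivered: (118 W m⁻²)(16.9×10⁻⁴ m²)(3558 s) = 709.5 J.
Photons incident: 709.5 / 3.104×10⁻¹⁹ = 2.286×10²¹, i.e. 2.286×10²¹/6.022×10²³ = 0.003796 mol.
Photons absorbed: 0.275 × 0.003796 = 0.001044 mol.
Product formed: 0.00322 × 0.001044 = 3.362×10⁻⁶ mol.
Rate: 3.362×10⁻⁶ mol / (3558 s × 0.0972 L) = 9.7×10⁻⁹ M s⁻¹.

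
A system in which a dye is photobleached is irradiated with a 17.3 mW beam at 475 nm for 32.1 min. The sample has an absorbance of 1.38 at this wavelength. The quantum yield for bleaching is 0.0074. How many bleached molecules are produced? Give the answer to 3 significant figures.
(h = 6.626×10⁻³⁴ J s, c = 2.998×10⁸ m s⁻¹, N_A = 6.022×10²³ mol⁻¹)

5.65×10¹⁷ bleached molecules

Photon energy at 475 nm: hc/λ = (6.626×10⁻³⁴)(2.998×10⁸)/(475×10⁻⁹) = 4.182×10⁻¹⁹ J.
Energy delivered: (17.3 mW)(1926 s) = 33.32 J.
Photons incident: 33.32 / 4.182×10⁻¹⁹ = 7.967×10¹⁹, i.e. 7.967×10¹⁹/6.022×10²³ = 1.323×10⁻⁴ mol.
Fraction absorbed: 1 − 10^(−1.38) = 0.9583.
Photons absorbed: 0.9583 × 1.323×10⁻⁴ = 1.268×10⁻⁴ mol.
Product: Φ × n_abs = 0.0074 × 1.268×10⁻⁴ = 9.383×10⁻⁷ mol.
As a count: 9.383×10⁻⁷ × 6.022×10²³ = 5.65×10¹⁷.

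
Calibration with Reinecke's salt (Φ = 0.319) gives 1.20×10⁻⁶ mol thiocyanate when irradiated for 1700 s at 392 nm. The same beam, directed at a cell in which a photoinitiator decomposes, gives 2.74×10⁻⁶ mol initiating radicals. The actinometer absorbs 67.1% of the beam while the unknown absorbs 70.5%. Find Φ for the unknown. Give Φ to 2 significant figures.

Photons absorbed by the actinometer: 1.20×10⁻⁶ / 0.319 = 3.762×10⁻⁶ mol.
Incident flux: 3.762×10⁻⁶ / 0.671 = 5.607×10⁻⁶ einstein.
Absorbed by unknown: 0.705 × 5.607×10⁻⁶ = 3.953×10⁻⁶ mol.
Φ(unknown) = 2.74×10⁻⁶ / 3.953×10⁻⁶ = 0.69.

Φ = 0.69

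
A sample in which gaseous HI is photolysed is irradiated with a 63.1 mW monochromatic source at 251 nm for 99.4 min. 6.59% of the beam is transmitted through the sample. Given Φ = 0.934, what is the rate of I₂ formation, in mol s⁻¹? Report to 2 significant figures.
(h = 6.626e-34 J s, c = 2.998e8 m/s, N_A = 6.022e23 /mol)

1.2e-7 mol s⁻¹

Photon energy at 251 nm: hc/λ = (6.626e-34)(2.998e8)/(251e-9) = 7.914e-19 J.
Energy delivered: (63.1 mW)(5964 s) = 376.3 J.
Photons incident: 376.3 / 7.914e-19 = 4.755e20, i.e. 4.755e20/6.022e23 = 7.896e-4 mol.
Fraction absorbed: 1 − 6.59/100 = 0.9341.
Photons absorbed: 0.9341 × 7.896e-4 = 7.376e-4 mol.
Product formed: 0.934 × 7.376e-4 = 6.889e-4 mol.
Rate: 6.889e-4 / 5964 s = 1.2e-7 mol s⁻¹.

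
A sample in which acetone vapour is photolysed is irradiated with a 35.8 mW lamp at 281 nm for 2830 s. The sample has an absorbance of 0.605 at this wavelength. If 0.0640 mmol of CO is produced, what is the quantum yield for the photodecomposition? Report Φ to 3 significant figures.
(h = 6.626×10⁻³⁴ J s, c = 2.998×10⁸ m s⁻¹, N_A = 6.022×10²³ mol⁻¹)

Product: 0.0640 mmol = 6.40×10⁻⁵ mol.
Photon energy at 281 nm: hc/λ = (6.626×10⁻³⁴)(2.998×10⁸)/(281×10⁻⁹) = 7.069×10⁻¹⁹ J.
Energy delivered: (35.8 mW)(2830 s) = 101.3 J.
Photons incident: 101.3 / 7.069×10⁻¹⁹ = 1.433×10²⁰, i.e. 1.433×10²⁰/6.022×10²³ = 2.380×10⁻⁴ mol.
Fraction absorbed: 1 − 10^(−0.605) = 0.7517.
Photons absorbed: 0.7517 × 2.380×10⁻⁴ = 1.789×10⁻⁴ mol.
Φ = 6.40×10⁻⁵ mol / 1.789×10⁻⁴ mol photons = 0.358.

Φ = 0.358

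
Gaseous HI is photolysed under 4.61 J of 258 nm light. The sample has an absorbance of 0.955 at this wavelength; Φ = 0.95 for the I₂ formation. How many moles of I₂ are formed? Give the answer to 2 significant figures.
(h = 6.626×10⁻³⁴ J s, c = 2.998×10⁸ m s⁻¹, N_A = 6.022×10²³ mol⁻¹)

8.4×10⁻⁶ mol

Photon energy at 258 nm: hc/λ = (6.626×10⁻³⁴)(2.998×10⁸)/(258×10⁻⁹) = 7.700×10⁻¹⁹ J.
Photons incident: 4.61 / 7.700×10⁻¹⁹ = 5.987×10¹⁸, i.e. 5.987×10¹⁸/6.022×10²³ = 9.942×10⁻⁶ mol.
Fraction absorbed: 1 − 10^(−0.955) = 0.8891.
Photons absorbed: 0.8891 × 9.942×10⁻⁶ = 8.839×10⁻⁶ mol.
Product: Φ × n_abs = 0.95 × 8.839×10⁻⁶ = 8.397×10⁻⁶ mol.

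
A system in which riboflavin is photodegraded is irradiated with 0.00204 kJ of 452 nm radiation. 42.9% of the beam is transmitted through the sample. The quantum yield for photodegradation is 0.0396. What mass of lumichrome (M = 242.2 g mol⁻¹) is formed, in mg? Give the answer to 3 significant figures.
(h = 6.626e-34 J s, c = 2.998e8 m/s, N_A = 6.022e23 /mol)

0.0422 mg

Photon energy at 452 nm: hc/λ = (6.626e-34)(2.998e8)/(452e-9) = 4.395e-19 J.
Incident energy: 0.00204 kJ = 2.04 J.
Photons incident: 2.04 / 4.395e-19 = 4.642e18, i.e. 4.642e18/6.022e23 = 7.708e-6 mol.
Fraction absorbed: 1 − 42.9/100 = 0.5710.
Photons absorbed: 0.5710 × 7.708e-6 = 4.401e-6 mol.
Product: Φ × n_abs = 0.0396 × 4.401e-6 = 1.743e-7 mol.
Mass: 1.743e-7 × 242.2 = 4.222e-5 g = 0.0422 mg.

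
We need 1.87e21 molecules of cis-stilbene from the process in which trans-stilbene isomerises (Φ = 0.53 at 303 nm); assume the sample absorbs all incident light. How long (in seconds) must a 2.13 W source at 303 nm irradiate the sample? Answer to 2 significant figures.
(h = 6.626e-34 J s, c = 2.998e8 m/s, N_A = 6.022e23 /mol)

Product: 1.87e21 / 6.022e23 = 0.003105 mol.
Photons that must be absorbed: 0.003105 / 0.53 = 0.005858 mol.
Photon energy: hc/λ = 6.556e-19 J; per mole, 3.948e5 J mol⁻¹.
Energy required: 0.005858 × 3.948e5 = 2313 J.
Time: 2313 J / 2.13 W = 1100 s.

t ≈ 1100 s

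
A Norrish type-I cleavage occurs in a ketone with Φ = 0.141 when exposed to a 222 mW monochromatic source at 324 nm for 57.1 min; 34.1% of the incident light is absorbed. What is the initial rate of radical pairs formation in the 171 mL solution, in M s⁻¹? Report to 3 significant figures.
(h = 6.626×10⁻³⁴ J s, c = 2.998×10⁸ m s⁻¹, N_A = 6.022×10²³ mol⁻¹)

1.69×10⁻⁷ M s⁻¹

Photon energy at 324 nm: hc/λ = (6.626×10⁻³⁴)(2.998×10⁸)/(324×10⁻⁹) = 6.131×10⁻¹⁹ J.
Energy delivered: (222 mW)(3426 s) = 760.6 J.
Photons incident: 760.6 / 6.131×10⁻¹⁹ = 1.241×10²¹, i.e. 1.241×10²¹/6.022×10²³ = 0.002061 mol.
Photons absorbed: 0.341 × 0.002061 = 7.028×10⁻⁴ mol.
Product formed: 0.141 × 7.028×10⁻⁴ = 9.909×10⁻⁵ mol.
Rate: 9.909×10⁻⁵ mol / (3426 s × 0.171 L) = 1.69×10⁻⁷ M s⁻¹.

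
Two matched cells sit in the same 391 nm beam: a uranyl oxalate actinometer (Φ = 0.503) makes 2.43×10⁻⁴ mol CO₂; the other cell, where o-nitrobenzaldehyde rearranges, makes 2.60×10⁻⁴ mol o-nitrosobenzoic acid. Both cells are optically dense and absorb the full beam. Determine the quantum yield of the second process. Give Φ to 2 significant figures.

Photons absorbed by the actinometer: 2.43×10⁻⁴ / 0.503 = 4.831×10⁻⁴ mol.
Φ(unknown) = 2.60×10⁻⁴ / 4.831×10⁻⁴ = 0.54.

Φ = 0.54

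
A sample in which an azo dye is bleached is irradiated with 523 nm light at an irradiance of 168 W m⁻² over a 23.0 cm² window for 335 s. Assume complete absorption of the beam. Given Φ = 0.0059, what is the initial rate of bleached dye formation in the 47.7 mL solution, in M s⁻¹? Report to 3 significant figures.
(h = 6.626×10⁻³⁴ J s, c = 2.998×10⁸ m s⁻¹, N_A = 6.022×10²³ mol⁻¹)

2.09×10⁻⁷ M s⁻¹

Photon energy at 523 nm: hc/λ = (6.626×10⁻³⁴)(2.998×10⁸)/(523×10⁻⁹) = 3.798×10⁻¹⁹ J.
Energy delivered: (168 W m⁻²)(23.0×10⁻⁴ m²)(335 s) = 129.4 J.
Photons incident: 129.4 / 3.798×10⁻¹⁹ = 3.407×10²⁰, i.e. 3.407×10²⁰/6.022×10²³ = 5.658×10⁻⁴ mol.
Product formed: 0.0059 × 5.658×10⁻⁴ = 3.338×10⁻⁶ mol.
Rate: 3.338×10⁻⁶ mol / (335 s × 0.0477 L) = 2.09×10⁻⁷ M s⁻¹.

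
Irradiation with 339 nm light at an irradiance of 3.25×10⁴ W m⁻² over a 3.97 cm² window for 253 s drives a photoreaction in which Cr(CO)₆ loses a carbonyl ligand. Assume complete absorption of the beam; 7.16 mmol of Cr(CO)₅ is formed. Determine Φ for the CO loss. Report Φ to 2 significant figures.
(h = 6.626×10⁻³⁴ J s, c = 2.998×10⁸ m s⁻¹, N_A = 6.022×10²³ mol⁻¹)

Φ = 0.77

Product: 7.16 mmol = 0.00716 mol.
Photon energy at 339 nm: hc/λ = (6.626×10⁻³⁴)(2.998×10⁸)/(339×10⁻⁹) = 5.860×10⁻¹⁹ J.
Energy delivered: (3.25×10⁴ W m⁻²)(3.97×10⁻⁴ m²)(253 s) = 3264 J.
Photons incident: 3264 / 5.860×10⁻¹⁹ = 5.570×10²¹, i.e. 5.570×10²¹/6.022×10²³ = 0.009249 mol.
Φ = 0.00716 mol / 0.009249 mol photons = 0.77.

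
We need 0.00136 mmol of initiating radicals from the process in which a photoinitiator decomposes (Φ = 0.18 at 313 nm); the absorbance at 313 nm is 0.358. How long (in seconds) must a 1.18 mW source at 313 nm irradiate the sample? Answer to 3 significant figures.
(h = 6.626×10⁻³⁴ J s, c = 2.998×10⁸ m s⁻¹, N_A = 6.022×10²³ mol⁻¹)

Product: 0.00136 mmol = 1.36×10⁻⁶ mol.
Photons that must be absorbed: 1.36×10⁻⁶ / 0.18 = 7.556×10⁻⁶ mol.
Fraction absorbed: 1 − 10^(−0.358) = 0.5615.
Incident photons needed: 7.556×10⁻⁶ / 0.5615 = 1.346×10⁻⁵ mol.
Photon energy: hc/λ = 6.347×10⁻¹⁹ J; per mole, 3.822×10⁵ J mol⁻¹.
Energy required: 1.346×10⁻⁵ × 3.822×10⁵ = 5.144 J.
Time: 5.144 J / 0.00118 W = 4360 s.

t ≈ 4360 s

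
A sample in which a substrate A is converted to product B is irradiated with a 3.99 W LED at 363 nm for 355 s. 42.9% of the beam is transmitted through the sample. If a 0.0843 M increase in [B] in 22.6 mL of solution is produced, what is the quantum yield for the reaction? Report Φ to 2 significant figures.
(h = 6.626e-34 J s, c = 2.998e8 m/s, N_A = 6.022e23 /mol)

Φ = 0.78

Product: (0.0843 M)(0.0226 L) = 0.001905 mol.
Photon energy at 363 nm: hc/λ = (6.626e-34)(2.998e8)/(363e-9) = 5.472e-19 J.
Energy delivered: (3.99 W)(355 s) = 1416 J.
Photons incident: 1416 / 5.472e-19 = 2.588e21, i.e. 2.588e21/6.022e23 = 0.004298 mol.
Fraction absorbed: 1 − 42.9/100 = 0.5710.
Photons absorbed: 0.5710 × 0.004298 = 0.002454 mol.
Φ = 0.001905 mol / 0.002454 mol photons = 0.78.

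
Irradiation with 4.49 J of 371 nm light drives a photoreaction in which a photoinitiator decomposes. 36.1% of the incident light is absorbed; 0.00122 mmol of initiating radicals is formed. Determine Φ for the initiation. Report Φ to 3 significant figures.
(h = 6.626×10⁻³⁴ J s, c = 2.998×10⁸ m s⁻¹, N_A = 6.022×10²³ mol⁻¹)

Φ = 0.243

Product: 0.00122 mmol = 1.22×10⁻⁶ mol.
Photon energy at 371 nm: hc/λ = (6.626×10⁻³⁴)(2.998×10⁸)/(371×10⁻⁹) = 5.354×10⁻¹⁹ J.
Photons incident: 4.49 / 5.354×10⁻¹⁹ = 8.386×10¹⁸, i.e. 8.386×10¹⁸/6.022×10²³ = 1.393×10⁻⁵ mol.
Photons absorbed: 0.361 × 1.393×10⁻⁵ = 5.029×10⁻⁶ mol.
Φ = 1.22×10⁻⁶ mol / 5.029×10⁻⁶ mol photons = 0.243.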